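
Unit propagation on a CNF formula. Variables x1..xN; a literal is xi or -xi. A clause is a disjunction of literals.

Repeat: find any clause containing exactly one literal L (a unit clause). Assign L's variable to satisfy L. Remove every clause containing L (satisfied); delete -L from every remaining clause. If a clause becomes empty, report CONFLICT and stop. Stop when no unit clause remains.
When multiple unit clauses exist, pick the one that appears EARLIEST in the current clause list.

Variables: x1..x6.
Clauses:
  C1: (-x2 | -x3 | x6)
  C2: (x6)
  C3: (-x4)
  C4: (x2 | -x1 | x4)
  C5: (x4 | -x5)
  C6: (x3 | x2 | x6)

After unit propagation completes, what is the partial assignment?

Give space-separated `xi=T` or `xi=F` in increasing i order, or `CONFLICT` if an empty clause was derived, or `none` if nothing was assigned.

unit clause [6] forces x6=T; simplify:
  satisfied 3 clause(s); 3 remain; assigned so far: [6]
unit clause [-4] forces x4=F; simplify:
  drop 4 from [2, -1, 4] -> [2, -1]
  drop 4 from [4, -5] -> [-5]
  satisfied 1 clause(s); 2 remain; assigned so far: [4, 6]
unit clause [-5] forces x5=F; simplify:
  satisfied 1 clause(s); 1 remain; assigned so far: [4, 5, 6]

Answer: x4=F x5=F x6=T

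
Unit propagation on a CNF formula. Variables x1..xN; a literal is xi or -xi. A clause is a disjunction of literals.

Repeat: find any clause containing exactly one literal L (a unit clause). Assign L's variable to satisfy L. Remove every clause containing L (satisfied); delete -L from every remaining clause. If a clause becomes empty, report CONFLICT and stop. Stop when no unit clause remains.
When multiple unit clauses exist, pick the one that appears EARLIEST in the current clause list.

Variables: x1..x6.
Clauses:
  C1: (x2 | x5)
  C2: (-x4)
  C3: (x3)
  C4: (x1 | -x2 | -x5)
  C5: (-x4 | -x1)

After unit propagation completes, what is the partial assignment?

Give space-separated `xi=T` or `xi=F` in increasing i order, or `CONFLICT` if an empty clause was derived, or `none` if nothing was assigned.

Answer: x3=T x4=F

Derivation:
unit clause [-4] forces x4=F; simplify:
  satisfied 2 clause(s); 3 remain; assigned so far: [4]
unit clause [3] forces x3=T; simplify:
  satisfied 1 clause(s); 2 remain; assigned so far: [3, 4]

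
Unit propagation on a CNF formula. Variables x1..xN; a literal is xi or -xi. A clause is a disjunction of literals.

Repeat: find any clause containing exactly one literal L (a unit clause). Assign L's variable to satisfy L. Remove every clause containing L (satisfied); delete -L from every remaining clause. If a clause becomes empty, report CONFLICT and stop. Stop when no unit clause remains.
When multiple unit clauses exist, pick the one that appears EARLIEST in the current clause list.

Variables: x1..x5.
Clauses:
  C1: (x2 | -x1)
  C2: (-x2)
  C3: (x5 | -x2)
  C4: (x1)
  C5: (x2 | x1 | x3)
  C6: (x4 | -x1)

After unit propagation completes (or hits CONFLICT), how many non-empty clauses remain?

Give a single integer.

unit clause [-2] forces x2=F; simplify:
  drop 2 from [2, -1] -> [-1]
  drop 2 from [2, 1, 3] -> [1, 3]
  satisfied 2 clause(s); 4 remain; assigned so far: [2]
unit clause [-1] forces x1=F; simplify:
  drop 1 from [1] -> [] (empty!)
  drop 1 from [1, 3] -> [3]
  satisfied 2 clause(s); 2 remain; assigned so far: [1, 2]
CONFLICT (empty clause)

Answer: 1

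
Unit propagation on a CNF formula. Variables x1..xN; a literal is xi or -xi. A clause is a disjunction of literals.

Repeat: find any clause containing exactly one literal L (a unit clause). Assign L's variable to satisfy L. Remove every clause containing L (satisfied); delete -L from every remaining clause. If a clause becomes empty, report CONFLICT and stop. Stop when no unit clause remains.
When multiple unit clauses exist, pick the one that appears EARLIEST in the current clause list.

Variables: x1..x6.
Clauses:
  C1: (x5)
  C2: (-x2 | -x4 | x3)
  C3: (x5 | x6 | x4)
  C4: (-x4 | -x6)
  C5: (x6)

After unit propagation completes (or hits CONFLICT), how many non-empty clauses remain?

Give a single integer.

Answer: 0

Derivation:
unit clause [5] forces x5=T; simplify:
  satisfied 2 clause(s); 3 remain; assigned so far: [5]
unit clause [6] forces x6=T; simplify:
  drop -6 from [-4, -6] -> [-4]
  satisfied 1 clause(s); 2 remain; assigned so far: [5, 6]
unit clause [-4] forces x4=F; simplify:
  satisfied 2 clause(s); 0 remain; assigned so far: [4, 5, 6]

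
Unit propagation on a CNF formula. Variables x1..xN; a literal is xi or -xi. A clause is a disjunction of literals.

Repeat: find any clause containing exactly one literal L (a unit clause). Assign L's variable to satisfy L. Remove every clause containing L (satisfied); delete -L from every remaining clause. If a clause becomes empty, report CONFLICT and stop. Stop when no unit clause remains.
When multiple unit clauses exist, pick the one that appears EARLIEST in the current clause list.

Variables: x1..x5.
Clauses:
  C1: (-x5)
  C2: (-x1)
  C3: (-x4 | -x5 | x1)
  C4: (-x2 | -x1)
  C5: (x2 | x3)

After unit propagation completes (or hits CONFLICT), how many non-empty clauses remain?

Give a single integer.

unit clause [-5] forces x5=F; simplify:
  satisfied 2 clause(s); 3 remain; assigned so far: [5]
unit clause [-1] forces x1=F; simplify:
  satisfied 2 clause(s); 1 remain; assigned so far: [1, 5]

Answer: 1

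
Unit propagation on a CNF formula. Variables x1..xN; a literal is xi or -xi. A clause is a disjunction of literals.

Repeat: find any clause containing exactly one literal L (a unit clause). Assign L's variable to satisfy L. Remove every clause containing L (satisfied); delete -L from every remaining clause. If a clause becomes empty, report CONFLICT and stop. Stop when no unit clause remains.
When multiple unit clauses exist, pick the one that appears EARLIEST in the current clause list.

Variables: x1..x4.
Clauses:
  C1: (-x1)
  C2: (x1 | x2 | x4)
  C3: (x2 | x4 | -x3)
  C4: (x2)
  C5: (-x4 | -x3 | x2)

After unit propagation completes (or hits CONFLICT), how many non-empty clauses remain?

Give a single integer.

unit clause [-1] forces x1=F; simplify:
  drop 1 from [1, 2, 4] -> [2, 4]
  satisfied 1 clause(s); 4 remain; assigned so far: [1]
unit clause [2] forces x2=T; simplify:
  satisfied 4 clause(s); 0 remain; assigned so far: [1, 2]

Answer: 0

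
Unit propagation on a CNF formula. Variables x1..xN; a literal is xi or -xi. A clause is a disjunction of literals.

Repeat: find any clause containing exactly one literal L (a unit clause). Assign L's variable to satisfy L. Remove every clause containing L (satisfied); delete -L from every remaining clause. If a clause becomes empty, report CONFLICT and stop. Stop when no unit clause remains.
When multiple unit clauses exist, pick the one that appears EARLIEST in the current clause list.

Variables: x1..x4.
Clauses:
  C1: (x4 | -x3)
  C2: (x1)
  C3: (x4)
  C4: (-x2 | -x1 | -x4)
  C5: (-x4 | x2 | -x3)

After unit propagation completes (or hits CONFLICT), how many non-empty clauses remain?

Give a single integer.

Answer: 0

Derivation:
unit clause [1] forces x1=T; simplify:
  drop -1 from [-2, -1, -4] -> [-2, -4]
  satisfied 1 clause(s); 4 remain; assigned so far: [1]
unit clause [4] forces x4=T; simplify:
  drop -4 from [-2, -4] -> [-2]
  drop -4 from [-4, 2, -3] -> [2, -3]
  satisfied 2 clause(s); 2 remain; assigned so far: [1, 4]
unit clause [-2] forces x2=F; simplify:
  drop 2 from [2, -3] -> [-3]
  satisfied 1 clause(s); 1 remain; assigned so far: [1, 2, 4]
unit clause [-3] forces x3=F; simplify:
  satisfied 1 clause(s); 0 remain; assigned so far: [1, 2, 3, 4]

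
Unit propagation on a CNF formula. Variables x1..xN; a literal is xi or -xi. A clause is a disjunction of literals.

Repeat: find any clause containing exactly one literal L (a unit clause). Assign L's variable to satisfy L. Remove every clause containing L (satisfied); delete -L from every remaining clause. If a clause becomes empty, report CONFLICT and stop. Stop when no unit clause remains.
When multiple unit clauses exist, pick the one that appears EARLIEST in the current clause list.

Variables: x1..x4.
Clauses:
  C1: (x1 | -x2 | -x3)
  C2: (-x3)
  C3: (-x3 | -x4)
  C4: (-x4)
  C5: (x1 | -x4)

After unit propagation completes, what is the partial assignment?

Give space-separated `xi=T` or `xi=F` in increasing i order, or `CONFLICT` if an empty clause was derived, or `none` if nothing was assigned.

Answer: x3=F x4=F

Derivation:
unit clause [-3] forces x3=F; simplify:
  satisfied 3 clause(s); 2 remain; assigned so far: [3]
unit clause [-4] forces x4=F; simplify:
  satisfied 2 clause(s); 0 remain; assigned so far: [3, 4]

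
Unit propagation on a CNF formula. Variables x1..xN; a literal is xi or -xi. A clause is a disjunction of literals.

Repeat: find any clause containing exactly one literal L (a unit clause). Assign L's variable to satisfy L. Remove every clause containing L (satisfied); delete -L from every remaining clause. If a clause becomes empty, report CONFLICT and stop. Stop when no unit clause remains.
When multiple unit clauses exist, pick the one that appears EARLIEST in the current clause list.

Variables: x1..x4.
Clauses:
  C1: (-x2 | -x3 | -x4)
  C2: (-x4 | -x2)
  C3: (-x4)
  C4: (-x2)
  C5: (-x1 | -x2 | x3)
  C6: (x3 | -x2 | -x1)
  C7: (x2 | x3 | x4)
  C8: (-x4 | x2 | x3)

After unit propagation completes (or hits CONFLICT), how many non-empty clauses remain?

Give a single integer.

unit clause [-4] forces x4=F; simplify:
  drop 4 from [2, 3, 4] -> [2, 3]
  satisfied 4 clause(s); 4 remain; assigned so far: [4]
unit clause [-2] forces x2=F; simplify:
  drop 2 from [2, 3] -> [3]
  satisfied 3 clause(s); 1 remain; assigned so far: [2, 4]
unit clause [3] forces x3=T; simplify:
  satisfied 1 clause(s); 0 remain; assigned so far: [2, 3, 4]

Answer: 0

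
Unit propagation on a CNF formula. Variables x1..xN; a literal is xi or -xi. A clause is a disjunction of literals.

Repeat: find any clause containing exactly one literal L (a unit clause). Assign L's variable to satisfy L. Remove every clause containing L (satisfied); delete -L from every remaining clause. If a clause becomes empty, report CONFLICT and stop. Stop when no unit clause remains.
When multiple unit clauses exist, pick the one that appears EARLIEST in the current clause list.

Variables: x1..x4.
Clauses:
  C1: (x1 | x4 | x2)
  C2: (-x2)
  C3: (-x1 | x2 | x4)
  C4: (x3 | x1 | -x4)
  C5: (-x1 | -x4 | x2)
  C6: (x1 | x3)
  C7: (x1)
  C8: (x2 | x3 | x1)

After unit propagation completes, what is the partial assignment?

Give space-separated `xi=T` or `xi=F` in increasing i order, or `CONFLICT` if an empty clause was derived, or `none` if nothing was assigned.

Answer: CONFLICT

Derivation:
unit clause [-2] forces x2=F; simplify:
  drop 2 from [1, 4, 2] -> [1, 4]
  drop 2 from [-1, 2, 4] -> [-1, 4]
  drop 2 from [-1, -4, 2] -> [-1, -4]
  drop 2 from [2, 3, 1] -> [3, 1]
  satisfied 1 clause(s); 7 remain; assigned so far: [2]
unit clause [1] forces x1=T; simplify:
  drop -1 from [-1, 4] -> [4]
  drop -1 from [-1, -4] -> [-4]
  satisfied 5 clause(s); 2 remain; assigned so far: [1, 2]
unit clause [4] forces x4=T; simplify:
  drop -4 from [-4] -> [] (empty!)
  satisfied 1 clause(s); 1 remain; assigned so far: [1, 2, 4]
CONFLICT (empty clause)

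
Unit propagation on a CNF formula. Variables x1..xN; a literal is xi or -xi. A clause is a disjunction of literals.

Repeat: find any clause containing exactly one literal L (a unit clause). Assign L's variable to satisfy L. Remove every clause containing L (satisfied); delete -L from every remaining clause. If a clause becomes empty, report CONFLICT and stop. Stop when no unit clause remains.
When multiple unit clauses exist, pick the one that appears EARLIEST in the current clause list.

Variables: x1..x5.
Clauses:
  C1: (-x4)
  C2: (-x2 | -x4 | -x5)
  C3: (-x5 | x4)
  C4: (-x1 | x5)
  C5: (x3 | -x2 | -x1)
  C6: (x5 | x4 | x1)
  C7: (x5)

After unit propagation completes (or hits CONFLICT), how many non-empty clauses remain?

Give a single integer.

Answer: 3

Derivation:
unit clause [-4] forces x4=F; simplify:
  drop 4 from [-5, 4] -> [-5]
  drop 4 from [5, 4, 1] -> [5, 1]
  satisfied 2 clause(s); 5 remain; assigned so far: [4]
unit clause [-5] forces x5=F; simplify:
  drop 5 from [-1, 5] -> [-1]
  drop 5 from [5, 1] -> [1]
  drop 5 from [5] -> [] (empty!)
  satisfied 1 clause(s); 4 remain; assigned so far: [4, 5]
CONFLICT (empty clause)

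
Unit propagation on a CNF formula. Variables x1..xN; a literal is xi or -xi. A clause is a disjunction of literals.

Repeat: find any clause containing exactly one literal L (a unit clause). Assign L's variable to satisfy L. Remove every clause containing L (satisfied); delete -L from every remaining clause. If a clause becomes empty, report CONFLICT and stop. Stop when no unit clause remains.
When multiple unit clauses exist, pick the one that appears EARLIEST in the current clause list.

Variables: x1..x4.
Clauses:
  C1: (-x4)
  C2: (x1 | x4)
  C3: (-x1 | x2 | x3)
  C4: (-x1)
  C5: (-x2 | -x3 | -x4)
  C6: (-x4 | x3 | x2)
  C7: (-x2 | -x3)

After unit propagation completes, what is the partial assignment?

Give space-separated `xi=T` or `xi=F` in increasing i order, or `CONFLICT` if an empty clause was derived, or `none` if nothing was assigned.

Answer: CONFLICT

Derivation:
unit clause [-4] forces x4=F; simplify:
  drop 4 from [1, 4] -> [1]
  satisfied 3 clause(s); 4 remain; assigned so far: [4]
unit clause [1] forces x1=T; simplify:
  drop -1 from [-1, 2, 3] -> [2, 3]
  drop -1 from [-1] -> [] (empty!)
  satisfied 1 clause(s); 3 remain; assigned so far: [1, 4]
CONFLICT (empty clause)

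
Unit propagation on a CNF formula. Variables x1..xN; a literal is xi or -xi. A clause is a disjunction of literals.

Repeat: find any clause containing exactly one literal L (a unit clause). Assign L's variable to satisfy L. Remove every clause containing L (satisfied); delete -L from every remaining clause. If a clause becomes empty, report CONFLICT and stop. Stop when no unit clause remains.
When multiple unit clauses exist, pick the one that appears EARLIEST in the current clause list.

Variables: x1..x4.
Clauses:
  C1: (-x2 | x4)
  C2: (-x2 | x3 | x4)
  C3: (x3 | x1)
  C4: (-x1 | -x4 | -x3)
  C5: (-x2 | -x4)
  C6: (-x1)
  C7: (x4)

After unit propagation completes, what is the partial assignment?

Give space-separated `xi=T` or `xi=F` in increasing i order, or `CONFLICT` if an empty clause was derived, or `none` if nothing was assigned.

unit clause [-1] forces x1=F; simplify:
  drop 1 from [3, 1] -> [3]
  satisfied 2 clause(s); 5 remain; assigned so far: [1]
unit clause [3] forces x3=T; simplify:
  satisfied 2 clause(s); 3 remain; assigned so far: [1, 3]
unit clause [4] forces x4=T; simplify:
  drop -4 from [-2, -4] -> [-2]
  satisfied 2 clause(s); 1 remain; assigned so far: [1, 3, 4]
unit clause [-2] forces x2=F; simplify:
  satisfied 1 clause(s); 0 remain; assigned so far: [1, 2, 3, 4]

Answer: x1=F x2=F x3=T x4=T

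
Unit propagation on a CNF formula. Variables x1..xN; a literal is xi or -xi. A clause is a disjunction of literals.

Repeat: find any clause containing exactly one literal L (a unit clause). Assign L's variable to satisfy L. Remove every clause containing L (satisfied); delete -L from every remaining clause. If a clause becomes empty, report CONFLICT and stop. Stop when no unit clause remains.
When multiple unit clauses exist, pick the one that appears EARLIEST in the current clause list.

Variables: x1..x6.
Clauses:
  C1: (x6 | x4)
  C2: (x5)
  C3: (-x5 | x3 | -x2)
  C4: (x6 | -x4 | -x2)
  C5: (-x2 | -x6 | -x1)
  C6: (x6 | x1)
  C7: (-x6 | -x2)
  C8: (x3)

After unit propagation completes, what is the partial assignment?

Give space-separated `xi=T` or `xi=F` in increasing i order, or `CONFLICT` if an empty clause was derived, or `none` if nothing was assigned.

unit clause [5] forces x5=T; simplify:
  drop -5 from [-5, 3, -2] -> [3, -2]
  satisfied 1 clause(s); 7 remain; assigned so far: [5]
unit clause [3] forces x3=T; simplify:
  satisfied 2 clause(s); 5 remain; assigned so far: [3, 5]

Answer: x3=T x5=T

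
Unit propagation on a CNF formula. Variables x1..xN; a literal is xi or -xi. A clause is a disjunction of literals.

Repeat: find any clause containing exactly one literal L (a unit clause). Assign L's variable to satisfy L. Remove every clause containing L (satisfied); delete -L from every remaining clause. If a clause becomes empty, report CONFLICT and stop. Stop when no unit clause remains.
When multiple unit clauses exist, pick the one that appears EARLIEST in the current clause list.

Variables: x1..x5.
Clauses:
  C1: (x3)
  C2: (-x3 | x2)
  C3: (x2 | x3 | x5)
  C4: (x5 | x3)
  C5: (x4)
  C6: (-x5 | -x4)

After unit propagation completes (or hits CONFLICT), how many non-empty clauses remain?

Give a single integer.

Answer: 0

Derivation:
unit clause [3] forces x3=T; simplify:
  drop -3 from [-3, 2] -> [2]
  satisfied 3 clause(s); 3 remain; assigned so far: [3]
unit clause [2] forces x2=T; simplify:
  satisfied 1 clause(s); 2 remain; assigned so far: [2, 3]
unit clause [4] forces x4=T; simplify:
  drop -4 from [-5, -4] -> [-5]
  satisfied 1 clause(s); 1 remain; assigned so far: [2, 3, 4]
unit clause [-5] forces x5=F; simplify:
  satisfied 1 clause(s); 0 remain; assigned so far: [2, 3, 4, 5]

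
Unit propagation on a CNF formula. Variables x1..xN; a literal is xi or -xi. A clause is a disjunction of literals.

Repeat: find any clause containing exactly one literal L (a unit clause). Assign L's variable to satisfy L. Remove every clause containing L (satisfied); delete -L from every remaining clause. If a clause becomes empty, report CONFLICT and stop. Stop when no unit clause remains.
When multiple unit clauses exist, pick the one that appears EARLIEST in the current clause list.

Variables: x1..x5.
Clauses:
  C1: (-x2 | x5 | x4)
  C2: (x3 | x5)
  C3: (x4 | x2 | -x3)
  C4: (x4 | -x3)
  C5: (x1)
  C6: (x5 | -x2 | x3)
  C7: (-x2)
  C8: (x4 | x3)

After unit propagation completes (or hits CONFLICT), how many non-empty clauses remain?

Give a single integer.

Answer: 4

Derivation:
unit clause [1] forces x1=T; simplify:
  satisfied 1 clause(s); 7 remain; assigned so far: [1]
unit clause [-2] forces x2=F; simplify:
  drop 2 from [4, 2, -3] -> [4, -3]
  satisfied 3 clause(s); 4 remain; assigned so far: [1, 2]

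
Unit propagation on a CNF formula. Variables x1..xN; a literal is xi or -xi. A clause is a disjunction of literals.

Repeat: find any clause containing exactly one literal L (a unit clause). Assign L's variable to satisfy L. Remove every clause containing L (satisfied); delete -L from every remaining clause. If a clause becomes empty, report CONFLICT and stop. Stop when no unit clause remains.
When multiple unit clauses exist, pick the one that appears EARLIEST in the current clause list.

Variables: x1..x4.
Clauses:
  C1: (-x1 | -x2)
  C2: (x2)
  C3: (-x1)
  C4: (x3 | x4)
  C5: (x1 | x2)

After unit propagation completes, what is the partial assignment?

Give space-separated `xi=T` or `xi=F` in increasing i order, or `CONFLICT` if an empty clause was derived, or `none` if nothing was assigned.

Answer: x1=F x2=T

Derivation:
unit clause [2] forces x2=T; simplify:
  drop -2 from [-1, -2] -> [-1]
  satisfied 2 clause(s); 3 remain; assigned so far: [2]
unit clause [-1] forces x1=F; simplify:
  satisfied 2 clause(s); 1 remain; assigned so far: [1, 2]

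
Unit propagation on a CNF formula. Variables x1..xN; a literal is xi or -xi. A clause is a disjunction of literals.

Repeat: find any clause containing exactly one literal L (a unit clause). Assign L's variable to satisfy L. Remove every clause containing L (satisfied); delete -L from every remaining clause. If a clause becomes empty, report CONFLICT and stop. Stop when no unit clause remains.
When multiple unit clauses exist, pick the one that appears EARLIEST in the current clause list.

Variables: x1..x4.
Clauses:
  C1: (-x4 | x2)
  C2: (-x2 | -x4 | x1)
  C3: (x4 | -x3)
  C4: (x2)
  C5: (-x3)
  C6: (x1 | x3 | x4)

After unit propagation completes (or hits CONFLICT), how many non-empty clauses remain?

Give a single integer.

Answer: 2

Derivation:
unit clause [2] forces x2=T; simplify:
  drop -2 from [-2, -4, 1] -> [-4, 1]
  satisfied 2 clause(s); 4 remain; assigned so far: [2]
unit clause [-3] forces x3=F; simplify:
  drop 3 from [1, 3, 4] -> [1, 4]
  satisfied 2 clause(s); 2 remain; assigned so far: [2, 3]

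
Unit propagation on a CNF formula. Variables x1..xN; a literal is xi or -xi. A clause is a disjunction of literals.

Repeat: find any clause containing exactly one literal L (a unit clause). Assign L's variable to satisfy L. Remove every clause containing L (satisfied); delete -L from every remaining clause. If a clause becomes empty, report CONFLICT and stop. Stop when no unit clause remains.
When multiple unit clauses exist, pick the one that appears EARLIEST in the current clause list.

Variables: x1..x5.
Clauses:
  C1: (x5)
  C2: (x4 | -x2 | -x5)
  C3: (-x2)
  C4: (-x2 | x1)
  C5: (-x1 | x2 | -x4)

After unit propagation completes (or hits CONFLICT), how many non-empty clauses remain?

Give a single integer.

unit clause [5] forces x5=T; simplify:
  drop -5 from [4, -2, -5] -> [4, -2]
  satisfied 1 clause(s); 4 remain; assigned so far: [5]
unit clause [-2] forces x2=F; simplify:
  drop 2 from [-1, 2, -4] -> [-1, -4]
  satisfied 3 clause(s); 1 remain; assigned so far: [2, 5]

Answer: 1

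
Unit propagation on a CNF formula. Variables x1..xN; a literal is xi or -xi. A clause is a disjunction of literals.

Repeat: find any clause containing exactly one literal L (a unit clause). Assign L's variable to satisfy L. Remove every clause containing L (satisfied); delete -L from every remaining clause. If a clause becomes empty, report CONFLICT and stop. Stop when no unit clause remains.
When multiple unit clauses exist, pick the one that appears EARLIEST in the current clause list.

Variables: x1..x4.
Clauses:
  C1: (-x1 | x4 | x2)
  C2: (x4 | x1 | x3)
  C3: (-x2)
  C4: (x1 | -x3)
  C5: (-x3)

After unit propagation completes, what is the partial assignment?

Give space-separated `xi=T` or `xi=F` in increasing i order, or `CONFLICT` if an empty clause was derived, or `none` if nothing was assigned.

Answer: x2=F x3=F

Derivation:
unit clause [-2] forces x2=F; simplify:
  drop 2 from [-1, 4, 2] -> [-1, 4]
  satisfied 1 clause(s); 4 remain; assigned so far: [2]
unit clause [-3] forces x3=F; simplify:
  drop 3 from [4, 1, 3] -> [4, 1]
  satisfied 2 clause(s); 2 remain; assigned so far: [2, 3]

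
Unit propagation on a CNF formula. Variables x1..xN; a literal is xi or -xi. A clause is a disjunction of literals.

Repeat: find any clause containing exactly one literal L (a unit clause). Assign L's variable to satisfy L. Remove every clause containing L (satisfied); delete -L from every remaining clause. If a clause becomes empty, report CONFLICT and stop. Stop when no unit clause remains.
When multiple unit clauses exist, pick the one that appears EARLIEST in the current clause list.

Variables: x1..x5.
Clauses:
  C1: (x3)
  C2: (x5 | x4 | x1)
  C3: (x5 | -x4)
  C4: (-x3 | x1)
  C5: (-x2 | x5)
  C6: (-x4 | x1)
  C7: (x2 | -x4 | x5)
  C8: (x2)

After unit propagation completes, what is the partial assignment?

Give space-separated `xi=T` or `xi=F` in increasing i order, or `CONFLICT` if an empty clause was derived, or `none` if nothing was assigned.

unit clause [3] forces x3=T; simplify:
  drop -3 from [-3, 1] -> [1]
  satisfied 1 clause(s); 7 remain; assigned so far: [3]
unit clause [1] forces x1=T; simplify:
  satisfied 3 clause(s); 4 remain; assigned so far: [1, 3]
unit clause [2] forces x2=T; simplify:
  drop -2 from [-2, 5] -> [5]
  satisfied 2 clause(s); 2 remain; assigned so far: [1, 2, 3]
unit clause [5] forces x5=T; simplify:
  satisfied 2 clause(s); 0 remain; assigned so far: [1, 2, 3, 5]

Answer: x1=T x2=T x3=T x5=T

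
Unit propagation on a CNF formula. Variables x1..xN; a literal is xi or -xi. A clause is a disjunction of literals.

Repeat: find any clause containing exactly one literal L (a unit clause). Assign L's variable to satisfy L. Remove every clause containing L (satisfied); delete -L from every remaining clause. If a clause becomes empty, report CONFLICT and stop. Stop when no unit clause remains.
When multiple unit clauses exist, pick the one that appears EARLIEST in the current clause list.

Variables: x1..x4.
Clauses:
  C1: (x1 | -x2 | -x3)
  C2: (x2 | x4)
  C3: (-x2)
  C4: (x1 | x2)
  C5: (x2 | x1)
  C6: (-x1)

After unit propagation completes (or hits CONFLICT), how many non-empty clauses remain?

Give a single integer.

Answer: 0

Derivation:
unit clause [-2] forces x2=F; simplify:
  drop 2 from [2, 4] -> [4]
  drop 2 from [1, 2] -> [1]
  drop 2 from [2, 1] -> [1]
  satisfied 2 clause(s); 4 remain; assigned so far: [2]
unit clause [4] forces x4=T; simplify:
  satisfied 1 clause(s); 3 remain; assigned so far: [2, 4]
unit clause [1] forces x1=T; simplify:
  drop -1 from [-1] -> [] (empty!)
  satisfied 2 clause(s); 1 remain; assigned so far: [1, 2, 4]
CONFLICT (empty clause)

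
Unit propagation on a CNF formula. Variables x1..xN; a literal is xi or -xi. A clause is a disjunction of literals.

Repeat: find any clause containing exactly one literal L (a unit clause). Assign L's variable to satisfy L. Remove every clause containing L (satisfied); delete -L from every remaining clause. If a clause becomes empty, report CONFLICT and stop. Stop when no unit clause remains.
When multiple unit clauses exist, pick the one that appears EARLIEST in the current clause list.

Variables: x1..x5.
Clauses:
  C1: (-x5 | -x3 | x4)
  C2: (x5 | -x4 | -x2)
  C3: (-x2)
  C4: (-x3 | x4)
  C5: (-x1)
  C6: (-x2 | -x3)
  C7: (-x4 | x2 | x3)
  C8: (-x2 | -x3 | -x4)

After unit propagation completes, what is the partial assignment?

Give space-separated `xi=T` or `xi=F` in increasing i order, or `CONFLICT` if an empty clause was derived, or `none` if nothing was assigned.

Answer: x1=F x2=F

Derivation:
unit clause [-2] forces x2=F; simplify:
  drop 2 from [-4, 2, 3] -> [-4, 3]
  satisfied 4 clause(s); 4 remain; assigned so far: [2]
unit clause [-1] forces x1=F; simplify:
  satisfied 1 clause(s); 3 remain; assigned so far: [1, 2]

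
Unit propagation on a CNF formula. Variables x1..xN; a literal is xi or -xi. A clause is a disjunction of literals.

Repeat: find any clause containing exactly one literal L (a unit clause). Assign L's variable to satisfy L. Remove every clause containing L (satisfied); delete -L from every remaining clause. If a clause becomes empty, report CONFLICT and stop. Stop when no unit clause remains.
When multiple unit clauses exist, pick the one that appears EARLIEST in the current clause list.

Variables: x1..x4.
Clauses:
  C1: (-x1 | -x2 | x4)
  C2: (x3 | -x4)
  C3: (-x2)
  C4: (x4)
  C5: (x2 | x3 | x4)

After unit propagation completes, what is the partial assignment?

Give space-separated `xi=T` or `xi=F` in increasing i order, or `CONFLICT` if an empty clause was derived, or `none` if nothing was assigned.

Answer: x2=F x3=T x4=T

Derivation:
unit clause [-2] forces x2=F; simplify:
  drop 2 from [2, 3, 4] -> [3, 4]
  satisfied 2 clause(s); 3 remain; assigned so far: [2]
unit clause [4] forces x4=T; simplify:
  drop -4 from [3, -4] -> [3]
  satisfied 2 clause(s); 1 remain; assigned so far: [2, 4]
unit clause [3] forces x3=T; simplify:
  satisfied 1 clause(s); 0 remain; assigned so far: [2, 3, 4]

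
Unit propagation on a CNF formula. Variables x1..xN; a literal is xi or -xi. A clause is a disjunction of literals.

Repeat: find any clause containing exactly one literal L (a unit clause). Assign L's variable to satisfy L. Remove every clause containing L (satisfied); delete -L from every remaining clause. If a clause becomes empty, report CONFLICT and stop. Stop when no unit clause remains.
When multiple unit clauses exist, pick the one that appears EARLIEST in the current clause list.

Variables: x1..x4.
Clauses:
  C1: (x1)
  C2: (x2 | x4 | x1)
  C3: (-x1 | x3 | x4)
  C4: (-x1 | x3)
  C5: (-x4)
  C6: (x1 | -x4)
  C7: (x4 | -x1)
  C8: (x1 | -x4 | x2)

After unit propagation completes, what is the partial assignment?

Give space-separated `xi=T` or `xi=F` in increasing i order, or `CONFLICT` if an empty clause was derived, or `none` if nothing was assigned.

Answer: CONFLICT

Derivation:
unit clause [1] forces x1=T; simplify:
  drop -1 from [-1, 3, 4] -> [3, 4]
  drop -1 from [-1, 3] -> [3]
  drop -1 from [4, -1] -> [4]
  satisfied 4 clause(s); 4 remain; assigned so far: [1]
unit clause [3] forces x3=T; simplify:
  satisfied 2 clause(s); 2 remain; assigned so far: [1, 3]
unit clause [-4] forces x4=F; simplify:
  drop 4 from [4] -> [] (empty!)
  satisfied 1 clause(s); 1 remain; assigned so far: [1, 3, 4]
CONFLICT (empty clause)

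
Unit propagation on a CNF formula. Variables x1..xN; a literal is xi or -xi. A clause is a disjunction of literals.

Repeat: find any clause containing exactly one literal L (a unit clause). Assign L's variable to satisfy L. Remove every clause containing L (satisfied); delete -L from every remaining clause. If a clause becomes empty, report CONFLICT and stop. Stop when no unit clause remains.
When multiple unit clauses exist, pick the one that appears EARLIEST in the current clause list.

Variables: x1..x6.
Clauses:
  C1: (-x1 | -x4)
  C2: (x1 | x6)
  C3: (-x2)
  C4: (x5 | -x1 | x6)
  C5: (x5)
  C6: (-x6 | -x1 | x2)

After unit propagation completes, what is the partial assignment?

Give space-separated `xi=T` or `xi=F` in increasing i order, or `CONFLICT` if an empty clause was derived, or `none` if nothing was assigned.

unit clause [-2] forces x2=F; simplify:
  drop 2 from [-6, -1, 2] -> [-6, -1]
  satisfied 1 clause(s); 5 remain; assigned so far: [2]
unit clause [5] forces x5=T; simplify:
  satisfied 2 clause(s); 3 remain; assigned so far: [2, 5]

Answer: x2=F x5=T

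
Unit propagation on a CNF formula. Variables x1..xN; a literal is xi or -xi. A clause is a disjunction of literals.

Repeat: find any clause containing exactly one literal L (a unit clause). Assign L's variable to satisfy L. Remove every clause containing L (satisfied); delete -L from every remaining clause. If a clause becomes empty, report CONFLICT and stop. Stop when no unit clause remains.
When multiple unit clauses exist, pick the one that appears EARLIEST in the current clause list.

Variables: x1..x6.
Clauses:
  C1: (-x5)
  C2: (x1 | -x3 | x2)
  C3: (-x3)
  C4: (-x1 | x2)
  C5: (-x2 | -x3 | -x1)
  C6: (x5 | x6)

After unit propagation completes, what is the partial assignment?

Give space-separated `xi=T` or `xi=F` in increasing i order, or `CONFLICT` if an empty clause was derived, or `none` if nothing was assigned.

Answer: x3=F x5=F x6=T

Derivation:
unit clause [-5] forces x5=F; simplify:
  drop 5 from [5, 6] -> [6]
  satisfied 1 clause(s); 5 remain; assigned so far: [5]
unit clause [-3] forces x3=F; simplify:
  satisfied 3 clause(s); 2 remain; assigned so far: [3, 5]
unit clause [6] forces x6=T; simplify:
  satisfied 1 clause(s); 1 remain; assigned so far: [3, 5, 6]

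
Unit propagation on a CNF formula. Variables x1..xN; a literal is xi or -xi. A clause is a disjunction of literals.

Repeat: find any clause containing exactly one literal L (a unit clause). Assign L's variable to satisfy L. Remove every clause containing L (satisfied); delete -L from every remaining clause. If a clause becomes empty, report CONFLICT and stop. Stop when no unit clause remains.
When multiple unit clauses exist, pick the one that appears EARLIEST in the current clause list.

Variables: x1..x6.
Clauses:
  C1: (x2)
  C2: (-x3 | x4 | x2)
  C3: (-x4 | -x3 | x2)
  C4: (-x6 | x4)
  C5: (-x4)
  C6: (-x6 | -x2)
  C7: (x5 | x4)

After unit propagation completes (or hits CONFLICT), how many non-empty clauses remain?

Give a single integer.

Answer: 0

Derivation:
unit clause [2] forces x2=T; simplify:
  drop -2 from [-6, -2] -> [-6]
  satisfied 3 clause(s); 4 remain; assigned so far: [2]
unit clause [-4] forces x4=F; simplify:
  drop 4 from [-6, 4] -> [-6]
  drop 4 from [5, 4] -> [5]
  satisfied 1 clause(s); 3 remain; assigned so far: [2, 4]
unit clause [-6] forces x6=F; simplify:
  satisfied 2 clause(s); 1 remain; assigned so far: [2, 4, 6]
unit clause [5] forces x5=T; simplify:
  satisfied 1 clause(s); 0 remain; assigned so far: [2, 4, 5, 6]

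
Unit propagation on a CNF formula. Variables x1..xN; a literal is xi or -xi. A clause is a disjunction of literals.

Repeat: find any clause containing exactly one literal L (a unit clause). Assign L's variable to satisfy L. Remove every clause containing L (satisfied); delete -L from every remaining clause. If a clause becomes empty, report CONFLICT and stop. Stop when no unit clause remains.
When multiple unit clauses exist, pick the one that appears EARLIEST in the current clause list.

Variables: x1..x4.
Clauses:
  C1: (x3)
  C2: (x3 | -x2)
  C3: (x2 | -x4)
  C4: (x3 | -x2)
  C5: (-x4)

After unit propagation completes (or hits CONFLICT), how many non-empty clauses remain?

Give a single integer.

Answer: 0

Derivation:
unit clause [3] forces x3=T; simplify:
  satisfied 3 clause(s); 2 remain; assigned so far: [3]
unit clause [-4] forces x4=F; simplify:
  satisfied 2 clause(s); 0 remain; assigned so far: [3, 4]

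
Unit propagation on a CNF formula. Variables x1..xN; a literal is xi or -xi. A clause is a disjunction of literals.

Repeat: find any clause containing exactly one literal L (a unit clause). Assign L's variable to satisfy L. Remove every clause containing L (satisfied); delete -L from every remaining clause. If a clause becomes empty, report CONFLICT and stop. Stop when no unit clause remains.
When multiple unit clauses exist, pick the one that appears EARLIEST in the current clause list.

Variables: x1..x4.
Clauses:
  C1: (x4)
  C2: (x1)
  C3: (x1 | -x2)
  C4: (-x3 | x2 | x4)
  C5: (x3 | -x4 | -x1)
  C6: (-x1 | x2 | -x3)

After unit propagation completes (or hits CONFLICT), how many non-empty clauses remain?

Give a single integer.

unit clause [4] forces x4=T; simplify:
  drop -4 from [3, -4, -1] -> [3, -1]
  satisfied 2 clause(s); 4 remain; assigned so far: [4]
unit clause [1] forces x1=T; simplify:
  drop -1 from [3, -1] -> [3]
  drop -1 from [-1, 2, -3] -> [2, -3]
  satisfied 2 clause(s); 2 remain; assigned so far: [1, 4]
unit clause [3] forces x3=T; simplify:
  drop -3 from [2, -3] -> [2]
  satisfied 1 clause(s); 1 remain; assigned so far: [1, 3, 4]
unit clause [2] forces x2=T; simplify:
  satisfied 1 clause(s); 0 remain; assigned so far: [1, 2, 3, 4]

Answer: 0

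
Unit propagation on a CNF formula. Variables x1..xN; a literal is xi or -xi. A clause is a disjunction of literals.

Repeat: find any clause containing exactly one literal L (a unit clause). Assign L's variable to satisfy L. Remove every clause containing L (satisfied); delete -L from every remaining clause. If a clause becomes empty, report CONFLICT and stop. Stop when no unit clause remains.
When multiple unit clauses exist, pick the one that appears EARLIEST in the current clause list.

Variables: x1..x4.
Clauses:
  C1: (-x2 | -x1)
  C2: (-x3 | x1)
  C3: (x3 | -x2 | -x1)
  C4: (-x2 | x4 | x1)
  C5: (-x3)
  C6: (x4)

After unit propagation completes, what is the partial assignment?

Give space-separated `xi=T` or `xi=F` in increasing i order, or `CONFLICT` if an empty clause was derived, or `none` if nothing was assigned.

Answer: x3=F x4=T

Derivation:
unit clause [-3] forces x3=F; simplify:
  drop 3 from [3, -2, -1] -> [-2, -1]
  satisfied 2 clause(s); 4 remain; assigned so far: [3]
unit clause [4] forces x4=T; simplify:
  satisfied 2 clause(s); 2 remain; assigned so far: [3, 4]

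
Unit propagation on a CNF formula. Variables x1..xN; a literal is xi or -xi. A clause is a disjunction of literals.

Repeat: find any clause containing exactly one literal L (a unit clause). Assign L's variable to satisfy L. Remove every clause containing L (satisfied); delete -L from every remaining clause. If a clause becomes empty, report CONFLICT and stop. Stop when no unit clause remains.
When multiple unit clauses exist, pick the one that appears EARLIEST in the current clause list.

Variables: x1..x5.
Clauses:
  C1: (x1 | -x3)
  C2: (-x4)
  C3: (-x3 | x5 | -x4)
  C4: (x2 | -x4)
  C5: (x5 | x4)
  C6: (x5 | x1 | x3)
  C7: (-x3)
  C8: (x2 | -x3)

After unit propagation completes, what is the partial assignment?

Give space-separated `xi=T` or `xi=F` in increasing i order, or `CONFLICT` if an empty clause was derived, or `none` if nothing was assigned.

unit clause [-4] forces x4=F; simplify:
  drop 4 from [5, 4] -> [5]
  satisfied 3 clause(s); 5 remain; assigned so far: [4]
unit clause [5] forces x5=T; simplify:
  satisfied 2 clause(s); 3 remain; assigned so far: [4, 5]
unit clause [-3] forces x3=F; simplify:
  satisfied 3 clause(s); 0 remain; assigned so far: [3, 4, 5]

Answer: x3=F x4=F x5=T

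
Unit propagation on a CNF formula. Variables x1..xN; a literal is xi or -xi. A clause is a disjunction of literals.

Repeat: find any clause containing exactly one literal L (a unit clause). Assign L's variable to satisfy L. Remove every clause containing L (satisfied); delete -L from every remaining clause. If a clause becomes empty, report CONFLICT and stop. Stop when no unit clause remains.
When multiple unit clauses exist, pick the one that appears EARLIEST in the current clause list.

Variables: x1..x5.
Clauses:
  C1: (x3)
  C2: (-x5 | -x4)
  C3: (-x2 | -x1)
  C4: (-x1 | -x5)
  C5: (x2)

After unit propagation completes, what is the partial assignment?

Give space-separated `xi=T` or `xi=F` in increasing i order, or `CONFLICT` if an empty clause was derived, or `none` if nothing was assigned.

Answer: x1=F x2=T x3=T

Derivation:
unit clause [3] forces x3=T; simplify:
  satisfied 1 clause(s); 4 remain; assigned so far: [3]
unit clause [2] forces x2=T; simplify:
  drop -2 from [-2, -1] -> [-1]
  satisfied 1 clause(s); 3 remain; assigned so far: [2, 3]
unit clause [-1] forces x1=F; simplify:
  satisfied 2 clause(s); 1 remain; assigned so far: [1, 2, 3]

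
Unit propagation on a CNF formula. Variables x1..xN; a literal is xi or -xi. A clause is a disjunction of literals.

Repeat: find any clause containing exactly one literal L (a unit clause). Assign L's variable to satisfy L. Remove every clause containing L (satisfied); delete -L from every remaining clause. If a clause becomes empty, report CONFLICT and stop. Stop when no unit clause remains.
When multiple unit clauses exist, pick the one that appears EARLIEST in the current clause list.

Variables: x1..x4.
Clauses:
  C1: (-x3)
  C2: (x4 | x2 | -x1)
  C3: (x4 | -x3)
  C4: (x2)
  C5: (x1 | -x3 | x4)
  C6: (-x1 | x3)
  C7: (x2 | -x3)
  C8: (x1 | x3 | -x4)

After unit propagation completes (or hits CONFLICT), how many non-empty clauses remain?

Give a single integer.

Answer: 0

Derivation:
unit clause [-3] forces x3=F; simplify:
  drop 3 from [-1, 3] -> [-1]
  drop 3 from [1, 3, -4] -> [1, -4]
  satisfied 4 clause(s); 4 remain; assigned so far: [3]
unit clause [2] forces x2=T; simplify:
  satisfied 2 clause(s); 2 remain; assigned so far: [2, 3]
unit clause [-1] forces x1=F; simplify:
  drop 1 from [1, -4] -> [-4]
  satisfied 1 clause(s); 1 remain; assigned so far: [1, 2, 3]
unit clause [-4] forces x4=F; simplify:
  satisfied 1 clause(s); 0 remain; assigned so far: [1, 2, 3, 4]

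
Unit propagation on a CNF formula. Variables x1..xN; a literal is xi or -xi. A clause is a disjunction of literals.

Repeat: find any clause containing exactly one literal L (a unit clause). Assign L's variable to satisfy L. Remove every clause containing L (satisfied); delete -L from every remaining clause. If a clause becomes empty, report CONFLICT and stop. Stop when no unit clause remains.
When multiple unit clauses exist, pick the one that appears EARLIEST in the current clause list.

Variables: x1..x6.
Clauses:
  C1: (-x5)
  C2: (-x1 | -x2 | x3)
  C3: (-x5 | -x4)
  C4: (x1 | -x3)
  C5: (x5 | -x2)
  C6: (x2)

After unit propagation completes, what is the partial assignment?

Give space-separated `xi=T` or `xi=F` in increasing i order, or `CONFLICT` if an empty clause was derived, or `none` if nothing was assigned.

Answer: CONFLICT

Derivation:
unit clause [-5] forces x5=F; simplify:
  drop 5 from [5, -2] -> [-2]
  satisfied 2 clause(s); 4 remain; assigned so far: [5]
unit clause [-2] forces x2=F; simplify:
  drop 2 from [2] -> [] (empty!)
  satisfied 2 clause(s); 2 remain; assigned so far: [2, 5]
CONFLICT (empty clause)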